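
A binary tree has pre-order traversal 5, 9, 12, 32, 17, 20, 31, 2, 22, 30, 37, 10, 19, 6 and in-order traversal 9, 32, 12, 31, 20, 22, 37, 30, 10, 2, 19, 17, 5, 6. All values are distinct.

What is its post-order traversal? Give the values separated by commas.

The first element of pre-order is the root; it splits in-order into left and right subtrees.
Root 5: left subtree has 12 nodes {9, 32, 12, 31, 20, 22, 37, 30, 10, 2, 19, 17}, right has 1 {6}.
  Root 9: left subtree has 0 nodes { }, right has 11 {32, 12, 31, 20, 22, 37, 30, 10, 2, 19, 17}.
    Root 12: left subtree has 1 node {32}, right has 9 {31, 20, 22, 37, 30, 10, 2, 19, 17}.
      Root 17: left subtree has 8 nodes {31, 20, 22, 37, 30, 10, 2, 19}, right has 0 { }.
        Root 20: left subtree has 1 node {31}, right has 6 {22, 37, 30, 10, 2, 19}.
          Root 2: left subtree has 4 nodes {22, 37, 30, 10}, right has 1 {19}.
            Root 22: left subtree has 0 nodes { }, right has 3 {37, 30, 10}.
              Root 30: left subtree has 1 node {37}, right has 1 {10}.

32, 31, 37, 10, 30, 22, 19, 2, 20, 17, 12, 9, 6, 5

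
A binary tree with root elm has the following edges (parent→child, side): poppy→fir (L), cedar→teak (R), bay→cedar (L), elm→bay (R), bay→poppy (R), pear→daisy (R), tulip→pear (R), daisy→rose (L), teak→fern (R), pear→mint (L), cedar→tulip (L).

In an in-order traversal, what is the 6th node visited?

In-order visits the left subtree, then the node, then the right subtree.
At elm: no left child.
Visit elm.
At elm: go right to bay.
  At bay: go left to cedar.
    At cedar: go left to tulip.
      At tulip: no left child.
      Visit tulip.
      At tulip: go right to pear.
        At pear: go left to mint.
          mint is a leaf — visit mint.
        Visit pear.
        At pear: go right to daisy.
          At daisy: go left to rose.
            rose is a leaf — visit rose.
          Visit daisy.
          At daisy: no right child.
    Visit cedar.
    At cedar: go right to teak.
      At teak: no left child.
      Visit teak.
      At teak: go right to fern.
        fern is a leaf — visit fern.
  Visit bay.
  At bay: go right to poppy.
    At poppy: go left to fir.
      fir is a leaf — visit fir.
    Visit poppy.
    At poppy: no right child.
Full in-order sequence: elm, tulip, mint, pear, rose, daisy, cedar, teak, fern, bay, fir, poppy.

daisy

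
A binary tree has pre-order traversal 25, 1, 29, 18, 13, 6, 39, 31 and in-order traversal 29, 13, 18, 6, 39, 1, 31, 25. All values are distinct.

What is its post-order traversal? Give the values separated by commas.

The first element of pre-order is the root; it splits in-order into left and right subtrees.
Root 25: left subtree has 7 nodes {29, 13, 18, 6, 39, 1, 31}, right has 0 { }.
  Root 1: left subtree has 5 nodes {29, 13, 18, 6, 39}, right has 1 {31}.
    Root 29: left subtree has 0 nodes { }, right has 4 {13, 18, 6, 39}.
      Root 18: left subtree has 1 node {13}, right has 2 {6, 39}.
        Root 6: left subtree has 0 nodes { }, right has 1 {39}.

13, 39, 6, 18, 29, 31, 1, 25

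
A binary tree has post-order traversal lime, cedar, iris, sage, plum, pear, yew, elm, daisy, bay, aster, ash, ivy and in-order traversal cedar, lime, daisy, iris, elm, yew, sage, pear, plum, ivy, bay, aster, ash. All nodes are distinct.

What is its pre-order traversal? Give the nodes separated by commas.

ivy, daisy, cedar, lime, elm, iris, yew, pear, sage, plum, ash, aster, bay

The last element of post-order is the root; it splits in-order into left and right subtrees.
Root ivy: left subtree has 9 nodes {cedar, lime, daisy, iris, elm, yew, sage, pear, plum}, right has 3 {bay, aster, ash}.
  Root daisy: left subtree has 2 nodes {cedar, lime}, right has 6 {iris, elm, yew, sage, pear, plum}.
    Root cedar: left subtree has 0 nodes { }, right has 1 {lime}.
    Root elm: left subtree has 1 node {iris}, right has 4 {yew, sage, pear, plum}.
      Root yew: left subtree has 0 nodes { }, right has 3 {sage, pear, plum}.
        Root pear: left subtree has 1 node {sage}, right has 1 {plum}.
  Root ash: left subtree has 2 nodes {bay, aster}, right has 0 { }.
    Root aster: left subtree has 1 node {bay}, right has 0 { }.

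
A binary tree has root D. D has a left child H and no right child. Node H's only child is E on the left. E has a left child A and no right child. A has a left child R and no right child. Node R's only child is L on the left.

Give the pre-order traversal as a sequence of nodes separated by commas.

D, H, E, A, R, L

Pre-order visits the node, then its left subtree, then its right subtree.
Visit D.
At D: go left to H.
  Visit H.
  At H: go left to E.
    Visit E.
    At E: go left to A.
      Visit A.
      At A: go left to R.
        Visit R.
        At R: go left to L.
          L is a leaf — visit L.
        At R: no right child.
      At A: no right child.
    At E: no right child.
  At H: no right child.
At D: no right child.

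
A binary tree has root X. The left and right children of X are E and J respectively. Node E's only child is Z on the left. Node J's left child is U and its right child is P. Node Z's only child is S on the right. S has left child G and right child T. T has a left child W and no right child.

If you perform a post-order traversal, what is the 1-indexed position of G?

1

Post-order visits the left subtree, then the right subtree, then the node.
At X: go left to E.
  At E: go left to Z.
    At Z: no left child.
    At Z: go right to S.
      At S: go left to G.
        G is a leaf — visit G.
      At S: go right to T.
        At T: go left to W.
          W is a leaf — visit W.
        At T: no right child.
        Visit T.
      Visit S.
    Visit Z.
  At E: no right child.
  Visit E.
At X: go right to J.
  At J: go left to U.
    U is a leaf — visit U.
  At J: go right to P.
    P is a leaf — visit P.
  Visit J.
Visit X.
Full post-order sequence: G, W, T, S, Z, E, U, P, J, X.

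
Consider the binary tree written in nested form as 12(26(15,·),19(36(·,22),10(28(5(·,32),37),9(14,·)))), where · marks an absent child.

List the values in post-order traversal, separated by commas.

15, 26, 22, 36, 32, 5, 37, 28, 14, 9, 10, 19, 12

Post-order visits the left subtree, then the right subtree, then the node.
At 12: go left to 26.
  At 26: go left to 15.
    15 is a leaf — visit 15.
  At 26: no right child.
  Visit 26.
At 12: go right to 19.
  At 19: go left to 36.
    At 36: no left child.
    At 36: go right to 22.
      22 is a leaf — visit 22.
    Visit 36.
  At 19: go right to 10.
    At 10: go left to 28.
      At 28: go left to 5.
        At 5: no left child.
        At 5: go right to 32.
          32 is a leaf — visit 32.
        Visit 5.
      At 28: go right to 37.
        37 is a leaf — visit 37.
      Visit 28.
    At 10: go right to 9.
      At 9: go left to 14.
        14 is a leaf — visit 14.
      At 9: no right child.
      Visit 9.
    Visit 10.
  Visit 19.
Visit 12.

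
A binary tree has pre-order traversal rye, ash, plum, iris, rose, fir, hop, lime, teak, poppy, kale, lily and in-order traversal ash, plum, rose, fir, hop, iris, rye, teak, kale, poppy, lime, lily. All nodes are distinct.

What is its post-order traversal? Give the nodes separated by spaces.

hop fir rose iris plum ash kale poppy teak lily lime rye

The first element of pre-order is the root; it splits in-order into left and right subtrees.
Root rye: left subtree has 6 nodes {ash, plum, rose, fir, hop, iris}, right has 5 {teak, kale, poppy, lime, lily}.
  Root ash: left subtree has 0 nodes { }, right has 5 {plum, rose, fir, hop, iris}.
    Root plum: left subtree has 0 nodes { }, right has 4 {rose, fir, hop, iris}.
      Root iris: left subtree has 3 nodes {rose, fir, hop}, right has 0 { }.
        Root rose: left subtree has 0 nodes { }, right has 2 {fir, hop}.
          Root fir: left subtree has 0 nodes { }, right has 1 {hop}.
  Root lime: left subtree has 3 nodes {teak, kale, poppy}, right has 1 {lily}.
    Root teak: left subtree has 0 nodes { }, right has 2 {kale, poppy}.
      Root poppy: left subtree has 1 node {kale}, right has 0 { }.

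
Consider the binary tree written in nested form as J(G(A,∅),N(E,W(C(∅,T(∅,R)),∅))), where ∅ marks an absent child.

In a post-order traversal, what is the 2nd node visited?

Post-order visits the left subtree, then the right subtree, then the node.
At J: go left to G.
  At G: go left to A.
    A is a leaf — visit A.
  At G: no right child.
  Visit G.
At J: go right to N.
  At N: go left to E.
    E is a leaf — visit E.
  At N: go right to W.
    At W: go left to C.
      At C: no left child.
      At C: go right to T.
        At T: no left child.
        At T: go right to R.
          R is a leaf — visit R.
        Visit T.
      Visit C.
    At W: no right child.
    Visit W.
  Visit N.
Visit J.
Full post-order sequence: A, G, E, R, T, C, W, N, J.

G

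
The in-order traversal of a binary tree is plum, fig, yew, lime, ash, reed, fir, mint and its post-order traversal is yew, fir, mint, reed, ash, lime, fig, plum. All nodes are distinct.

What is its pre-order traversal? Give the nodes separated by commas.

plum, fig, lime, yew, ash, reed, mint, fir

The last element of post-order is the root; it splits in-order into left and right subtrees.
Root plum: left subtree has 0 nodes { }, right has 7 {fig, yew, lime, ash, reed, fir, mint}.
  Root fig: left subtree has 0 nodes { }, right has 6 {yew, lime, ash, reed, fir, mint}.
    Root lime: left subtree has 1 node {yew}, right has 4 {ash, reed, fir, mint}.
      Root ash: left subtree has 0 nodes { }, right has 3 {reed, fir, mint}.
        Root reed: left subtree has 0 nodes { }, right has 2 {fir, mint}.
          Root mint: left subtree has 1 node {fir}, right has 0 { }.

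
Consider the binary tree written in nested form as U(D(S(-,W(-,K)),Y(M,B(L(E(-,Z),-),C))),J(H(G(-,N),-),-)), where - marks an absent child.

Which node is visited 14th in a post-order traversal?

Post-order visits the left subtree, then the right subtree, then the node.
At U: go left to D.
  At D: go left to S.
    At S: no left child.
    At S: go right to W.
      At W: no left child.
      At W: go right to K.
        K is a leaf — visit K.
      Visit W.
    Visit S.
  At D: go right to Y.
    At Y: go left to M.
      M is a leaf — visit M.
    At Y: go right to B.
      At B: go left to L.
        At L: go left to E.
          At E: no left child.
          At E: go right to Z.
            Z is a leaf — visit Z.
          Visit E.
        At L: no right child.
        Visit L.
      At B: go right to C.
        C is a leaf — visit C.
      Visit B.
    Visit Y.
  Visit D.
At U: go right to J.
  At J: go left to H.
    At H: go left to G.
      At G: no left child.
      At G: go right to N.
        N is a leaf — visit N.
      Visit G.
    At H: no right child.
    Visit H.
  At J: no right child.
  Visit J.
Visit U.
Full post-order sequence: K, W, S, M, Z, E, L, C, B, Y, D, N, G, H, J, U.

H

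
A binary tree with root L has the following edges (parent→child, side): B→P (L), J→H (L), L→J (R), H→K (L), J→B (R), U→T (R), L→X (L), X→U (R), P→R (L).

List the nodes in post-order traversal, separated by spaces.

Post-order visits the left subtree, then the right subtree, then the node.
At L: go left to X.
  At X: no left child.
  At X: go right to U.
    At U: no left child.
    At U: go right to T.
      T is a leaf — visit T.
    Visit U.
  Visit X.
At L: go right to J.
  At J: go left to H.
    At H: go left to K.
      K is a leaf — visit K.
    At H: no right child.
    Visit H.
  At J: go right to B.
    At B: go left to P.
      At P: go left to R.
        R is a leaf — visit R.
      At P: no right child.
      Visit P.
    At B: no right child.
    Visit B.
  Visit J.
Visit L.

T U X K H R P B J L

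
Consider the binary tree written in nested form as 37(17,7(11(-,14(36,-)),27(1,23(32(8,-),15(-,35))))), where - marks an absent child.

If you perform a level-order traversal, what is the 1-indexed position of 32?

Level-order visits nodes level by level from the root, left to right within each level.
Level 0: 37
Level 1: 17, 7
Level 2: 11, 27
Level 3: 14, 1, 23
Level 4: 36, 32, 15
Level 5: 8, 35
Full level-order sequence: 37, 17, 7, 11, 27, 14, 1, 23, 36, 32, 15, 8, 35.

10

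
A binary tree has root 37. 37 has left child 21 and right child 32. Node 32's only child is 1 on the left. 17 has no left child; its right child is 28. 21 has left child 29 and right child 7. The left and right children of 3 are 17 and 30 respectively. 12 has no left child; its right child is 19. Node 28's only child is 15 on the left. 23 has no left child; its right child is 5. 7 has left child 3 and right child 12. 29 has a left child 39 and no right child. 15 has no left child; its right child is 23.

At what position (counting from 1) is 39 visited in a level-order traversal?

7

Level-order visits nodes level by level from the root, left to right within each level.
Level 0: 37
Level 1: 21, 32
Level 2: 29, 7, 1
Level 3: 39, 3, 12
Level 4: 17, 30, 19
Level 5: 28
Level 6: 15
Level 7: 23
Level 8: 5
Full level-order sequence: 37, 21, 32, 29, 7, 1, 39, 3, 12, 17, 30, 19, 28, 15, 23, 5.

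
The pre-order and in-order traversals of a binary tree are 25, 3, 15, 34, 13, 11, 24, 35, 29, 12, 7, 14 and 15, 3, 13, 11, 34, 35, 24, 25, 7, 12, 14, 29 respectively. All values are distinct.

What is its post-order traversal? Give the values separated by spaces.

15 11 13 35 24 34 3 7 14 12 29 25

The first element of pre-order is the root; it splits in-order into left and right subtrees.
Root 25: left subtree has 7 nodes {15, 3, 13, 11, 34, 35, 24}, right has 4 {7, 12, 14, 29}.
  Root 3: left subtree has 1 node {15}, right has 5 {13, 11, 34, 35, 24}.
    Root 34: left subtree has 2 nodes {13, 11}, right has 2 {35, 24}.
      Root 13: left subtree has 0 nodes { }, right has 1 {11}.
      Root 24: left subtree has 1 node {35}, right has 0 { }.
  Root 29: left subtree has 3 nodes {7, 12, 14}, right has 0 { }.
    Root 12: left subtree has 1 node {7}, right has 1 {14}.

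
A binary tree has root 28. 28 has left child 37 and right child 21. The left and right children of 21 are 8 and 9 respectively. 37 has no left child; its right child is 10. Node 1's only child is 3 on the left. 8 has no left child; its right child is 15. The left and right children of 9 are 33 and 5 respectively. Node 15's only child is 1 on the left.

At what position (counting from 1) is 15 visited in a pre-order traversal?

Pre-order visits the node, then its left subtree, then its right subtree.
Visit 28.
At 28: go left to 37.
  Visit 37.
  At 37: no left child.
  At 37: go right to 10.
    10 is a leaf — visit 10.
At 28: go right to 21.
  Visit 21.
  At 21: go left to 8.
    Visit 8.
    At 8: no left child.
    At 8: go right to 15.
      Visit 15.
      At 15: go left to 1.
        Visit 1.
        At 1: go left to 3.
          3 is a leaf — visit 3.
        At 1: no right child.
      At 15: no right child.
  At 21: go right to 9.
    Visit 9.
    At 9: go left to 33.
      33 is a leaf — visit 33.
    At 9: go right to 5.
      5 is a leaf — visit 5.
Full pre-order sequence: 28, 37, 10, 21, 8, 15, 1, 3, 9, 33, 5.

6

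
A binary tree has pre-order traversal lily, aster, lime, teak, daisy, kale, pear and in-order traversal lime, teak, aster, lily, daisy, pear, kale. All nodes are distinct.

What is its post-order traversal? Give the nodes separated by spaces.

teak lime aster pear kale daisy lily

The first element of pre-order is the root; it splits in-order into left and right subtrees.
Root lily: left subtree has 3 nodes {lime, teak, aster}, right has 3 {daisy, pear, kale}.
  Root aster: left subtree has 2 nodes {lime, teak}, right has 0 { }.
    Root lime: left subtree has 0 nodes { }, right has 1 {teak}.
  Root daisy: left subtree has 0 nodes { }, right has 2 {pear, kale}.
    Root kale: left subtree has 1 node {pear}, right has 0 { }.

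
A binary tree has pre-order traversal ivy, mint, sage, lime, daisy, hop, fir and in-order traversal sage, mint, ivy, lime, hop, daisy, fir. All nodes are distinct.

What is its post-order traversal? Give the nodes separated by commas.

sage, mint, hop, fir, daisy, lime, ivy

The first element of pre-order is the root; it splits in-order into left and right subtrees.
Root ivy: left subtree has 2 nodes {sage, mint}, right has 4 {lime, hop, daisy, fir}.
  Root mint: left subtree has 1 node {sage}, right has 0 { }.
  Root lime: left subtree has 0 nodes { }, right has 3 {hop, daisy, fir}.
    Root daisy: left subtree has 1 node {hop}, right has 1 {fir}.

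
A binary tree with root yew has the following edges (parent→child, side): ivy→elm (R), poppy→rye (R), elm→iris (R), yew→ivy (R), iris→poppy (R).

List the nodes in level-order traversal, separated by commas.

Level-order visits nodes level by level from the root, left to right within each level.
Level 0: yew
Level 1: ivy
Level 2: elm
Level 3: iris
Level 4: poppy
Level 5: rye

yew, ivy, elm, iris, poppy, rye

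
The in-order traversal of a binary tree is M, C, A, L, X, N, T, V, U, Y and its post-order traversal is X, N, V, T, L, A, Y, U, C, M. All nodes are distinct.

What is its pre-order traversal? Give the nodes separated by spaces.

The last element of post-order is the root; it splits in-order into left and right subtrees.
Root M: left subtree has 0 nodes { }, right has 9 {C, A, L, X, N, T, V, U, Y}.
  Root C: left subtree has 0 nodes { }, right has 8 {A, L, X, N, T, V, U, Y}.
    Root U: left subtree has 6 nodes {A, L, X, N, T, V}, right has 1 {Y}.
      Root A: left subtree has 0 nodes { }, right has 5 {L, X, N, T, V}.
        Root L: left subtree has 0 nodes { }, right has 4 {X, N, T, V}.
          Root T: left subtree has 2 nodes {X, N}, right has 1 {V}.
            Root N: left subtree has 1 node {X}, right has 0 { }.

M C U A L T N X V Y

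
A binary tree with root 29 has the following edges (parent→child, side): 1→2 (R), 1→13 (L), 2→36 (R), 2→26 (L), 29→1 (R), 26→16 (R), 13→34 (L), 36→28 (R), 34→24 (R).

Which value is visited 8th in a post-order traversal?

2

Post-order visits the left subtree, then the right subtree, then the node.
At 29: no left child.
At 29: go right to 1.
  At 1: go left to 13.
    At 13: go left to 34.
      At 34: no left child.
      At 34: go right to 24.
        24 is a leaf — visit 24.
      Visit 34.
    At 13: no right child.
    Visit 13.
  At 1: go right to 2.
    At 2: go left to 26.
      At 26: no left child.
      At 26: go right to 16.
        16 is a leaf — visit 16.
      Visit 26.
    At 2: go right to 36.
      At 36: no left child.
      At 36: go right to 28.
        28 is a leaf — visit 28.
      Visit 36.
    Visit 2.
  Visit 1.
Visit 29.
Full post-order sequence: 24, 34, 13, 16, 26, 28, 36, 2, 1, 29.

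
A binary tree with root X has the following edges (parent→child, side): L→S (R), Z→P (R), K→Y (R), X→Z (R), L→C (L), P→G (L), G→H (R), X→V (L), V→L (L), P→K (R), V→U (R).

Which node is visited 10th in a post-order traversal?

Post-order visits the left subtree, then the right subtree, then the node.
At X: go left to V.
  At V: go left to L.
    At L: go left to C.
      C is a leaf — visit C.
    At L: go right to S.
      S is a leaf — visit S.
    Visit L.
  At V: go right to U.
    U is a leaf — visit U.
  Visit V.
At X: go right to Z.
  At Z: no left child.
  At Z: go right to P.
    At P: go left to G.
      At G: no left child.
      At G: go right to H.
        H is a leaf — visit H.
      Visit G.
    At P: go right to K.
      At K: no left child.
      At K: go right to Y.
        Y is a leaf — visit Y.
      Visit K.
    Visit P.
  Visit Z.
Visit X.
Full post-order sequence: C, S, L, U, V, H, G, Y, K, P, Z, X.

P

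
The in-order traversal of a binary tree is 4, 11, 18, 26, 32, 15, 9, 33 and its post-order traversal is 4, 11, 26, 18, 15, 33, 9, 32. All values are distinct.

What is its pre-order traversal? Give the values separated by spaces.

32 18 11 4 26 9 15 33

The last element of post-order is the root; it splits in-order into left and right subtrees.
Root 32: left subtree has 4 nodes {4, 11, 18, 26}, right has 3 {15, 9, 33}.
  Root 18: left subtree has 2 nodes {4, 11}, right has 1 {26}.
    Root 11: left subtree has 1 node {4}, right has 0 { }.
  Root 9: left subtree has 1 node {15}, right has 1 {33}.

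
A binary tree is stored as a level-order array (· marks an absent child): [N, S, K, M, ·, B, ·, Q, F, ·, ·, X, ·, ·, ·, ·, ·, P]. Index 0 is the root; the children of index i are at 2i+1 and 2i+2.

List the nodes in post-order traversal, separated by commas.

Post-order visits the left subtree, then the right subtree, then the node.
At N: go left to S.
  At S: go left to M.
    At M: go left to Q.
      Q is a leaf — visit Q.
    At M: go right to F.
      At F: go left to P.
        P is a leaf — visit P.
      At F: no right child.
      Visit F.
    Visit M.
  At S: no right child.
  Visit S.
At N: go right to K.
  At K: go left to B.
    At B: go left to X.
      X is a leaf — visit X.
    At B: no right child.
    Visit B.
  At K: no right child.
  Visit K.
Visit N.

Q, P, F, M, S, X, B, K, N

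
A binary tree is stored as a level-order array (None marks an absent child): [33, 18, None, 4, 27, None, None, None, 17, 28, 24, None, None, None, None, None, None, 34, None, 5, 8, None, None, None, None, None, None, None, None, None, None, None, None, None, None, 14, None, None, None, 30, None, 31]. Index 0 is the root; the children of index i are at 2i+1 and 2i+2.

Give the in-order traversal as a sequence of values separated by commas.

In-order visits the left subtree, then the node, then the right subtree.
At 33: go left to 18.
  At 18: go left to 4.
    At 4: no left child.
    Visit 4.
    At 4: go right to 17.
      At 17: go left to 34.
        At 34: go left to 14.
          14 is a leaf — visit 14.
        Visit 34.
        At 34: no right child.
      Visit 17.
      At 17: no right child.
  Visit 18.
  At 18: go right to 27.
    At 27: go left to 28.
      At 28: go left to 5.
        At 5: go left to 30.
          30 is a leaf — visit 30.
        Visit 5.
        At 5: no right child.
      Visit 28.
      At 28: go right to 8.
        At 8: go left to 31.
          31 is a leaf — visit 31.
        Visit 8.
        At 8: no right child.
    Visit 27.
    At 27: go right to 24.
      24 is a leaf — visit 24.
Visit 33.
At 33: no right child.

4, 14, 34, 17, 18, 30, 5, 28, 31, 8, 27, 24, 33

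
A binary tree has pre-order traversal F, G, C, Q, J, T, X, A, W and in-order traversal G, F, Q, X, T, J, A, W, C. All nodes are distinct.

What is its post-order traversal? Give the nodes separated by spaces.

The first element of pre-order is the root; it splits in-order into left and right subtrees.
Root F: left subtree has 1 node {G}, right has 7 {Q, X, T, J, A, W, C}.
  Root C: left subtree has 6 nodes {Q, X, T, J, A, W}, right has 0 { }.
    Root Q: left subtree has 0 nodes { }, right has 5 {X, T, J, A, W}.
      Root J: left subtree has 2 nodes {X, T}, right has 2 {A, W}.
        Root T: left subtree has 1 node {X}, right has 0 { }.
        Root A: left subtree has 0 nodes { }, right has 1 {W}.

G X T W A J Q C F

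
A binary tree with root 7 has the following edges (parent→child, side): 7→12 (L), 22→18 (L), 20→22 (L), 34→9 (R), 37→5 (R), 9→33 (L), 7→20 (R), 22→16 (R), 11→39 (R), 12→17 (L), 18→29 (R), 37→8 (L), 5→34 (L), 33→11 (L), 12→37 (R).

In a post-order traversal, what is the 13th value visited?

Post-order visits the left subtree, then the right subtree, then the node.
At 7: go left to 12.
  At 12: go left to 17.
    17 is a leaf — visit 17.
  At 12: go right to 37.
    At 37: go left to 8.
      8 is a leaf — visit 8.
    At 37: go right to 5.
      At 5: go left to 34.
        At 34: no left child.
        At 34: go right to 9.
          At 9: go left to 33.
            At 33: go left to 11.
              At 11: no left child.
              At 11: go right to 39.
                39 is a leaf — visit 39.
              Visit 11.
            At 33: no right child.
            Visit 33.
          At 9: no right child.
          Visit 9.
        Visit 34.
      At 5: no right child.
      Visit 5.
    Visit 37.
  Visit 12.
At 7: go right to 20.
  At 20: go left to 22.
    At 22: go left to 18.
      At 18: no left child.
      At 18: go right to 29.
        29 is a leaf — visit 29.
      Visit 18.
    At 22: go right to 16.
      16 is a leaf — visit 16.
    Visit 22.
  At 20: no right child.
  Visit 20.
Visit 7.
Full post-order sequence: 17, 8, 39, 11, 33, 9, 34, 5, 37, 12, 29, 18, 16, 22, 20, 7.

16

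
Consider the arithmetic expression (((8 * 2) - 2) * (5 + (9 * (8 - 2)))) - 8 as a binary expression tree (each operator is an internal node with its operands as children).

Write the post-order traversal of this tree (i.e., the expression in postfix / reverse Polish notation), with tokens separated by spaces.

Post-order on an expression tree gives postfix notation: for each operator, emit left operand, right operand, then the operator.

8 2 * 2 - 5 9 8 2 - * + * 8 -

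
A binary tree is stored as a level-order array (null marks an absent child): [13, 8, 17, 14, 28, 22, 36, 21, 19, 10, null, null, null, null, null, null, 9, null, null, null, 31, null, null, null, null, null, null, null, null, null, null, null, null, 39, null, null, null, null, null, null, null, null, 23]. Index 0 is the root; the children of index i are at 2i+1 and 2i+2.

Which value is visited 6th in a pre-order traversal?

39

Pre-order visits the node, then its left subtree, then its right subtree.
Visit 13.
At 13: go left to 8.
  Visit 8.
  At 8: go left to 14.
    Visit 14.
    At 14: go left to 21.
      Visit 21.
      At 21: no left child.
      At 21: go right to 9.
        Visit 9.
        At 9: go left to 39.
          39 is a leaf — visit 39.
        At 9: no right child.
    At 14: go right to 19.
      19 is a leaf — visit 19.
  At 8: go right to 28.
    Visit 28.
    At 28: go left to 10.
      Visit 10.
      At 10: no left child.
      At 10: go right to 31.
        Visit 31.
        At 31: no left child.
        At 31: go right to 23.
          23 is a leaf — visit 23.
    At 28: no right child.
At 13: go right to 17.
  Visit 17.
  At 17: go left to 22.
    22 is a leaf — visit 22.
  At 17: go right to 36.
    36 is a leaf — visit 36.
Full pre-order sequence: 13, 8, 14, 21, 9, 39, 19, 28, 10, 31, 23, 17, 22, 36.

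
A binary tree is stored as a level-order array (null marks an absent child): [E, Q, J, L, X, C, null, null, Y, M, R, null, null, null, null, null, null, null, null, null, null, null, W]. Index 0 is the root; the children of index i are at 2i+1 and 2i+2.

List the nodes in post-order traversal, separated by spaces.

Post-order visits the left subtree, then the right subtree, then the node.
At E: go left to Q.
  At Q: go left to L.
    At L: no left child.
    At L: go right to Y.
      Y is a leaf — visit Y.
    Visit L.
  At Q: go right to X.
    At X: go left to M.
      M is a leaf — visit M.
    At X: go right to R.
      At R: no left child.
      At R: go right to W.
        W is a leaf — visit W.
      Visit R.
    Visit X.
  Visit Q.
At E: go right to J.
  At J: go left to C.
    C is a leaf — visit C.
  At J: no right child.
  Visit J.
Visit E.

Y L M W R X Q C J E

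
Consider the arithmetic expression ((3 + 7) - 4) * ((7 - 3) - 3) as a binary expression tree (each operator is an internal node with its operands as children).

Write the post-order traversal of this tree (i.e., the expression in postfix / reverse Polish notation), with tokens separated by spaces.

Post-order on an expression tree gives postfix notation: for each operator, emit left operand, right operand, then the operator.

3 7 + 4 - 7 3 - 3 - *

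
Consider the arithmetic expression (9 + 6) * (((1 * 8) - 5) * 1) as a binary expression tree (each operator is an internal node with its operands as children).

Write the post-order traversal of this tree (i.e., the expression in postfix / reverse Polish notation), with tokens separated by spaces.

Post-order on an expression tree gives postfix notation: for each operator, emit left operand, right operand, then the operator.

9 6 + 1 8 * 5 - 1 * *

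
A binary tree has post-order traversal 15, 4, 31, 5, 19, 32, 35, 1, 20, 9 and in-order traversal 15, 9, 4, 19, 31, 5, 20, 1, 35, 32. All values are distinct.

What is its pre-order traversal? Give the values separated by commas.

The last element of post-order is the root; it splits in-order into left and right subtrees.
Root 9: left subtree has 1 node {15}, right has 8 {4, 19, 31, 5, 20, 1, 35, 32}.
  Root 20: left subtree has 4 nodes {4, 19, 31, 5}, right has 3 {1, 35, 32}.
    Root 19: left subtree has 1 node {4}, right has 2 {31, 5}.
      Root 5: left subtree has 1 node {31}, right has 0 { }.
    Root 1: left subtree has 0 nodes { }, right has 2 {35, 32}.
      Root 35: left subtree has 0 nodes { }, right has 1 {32}.

9, 15, 20, 19, 4, 5, 31, 1, 35, 32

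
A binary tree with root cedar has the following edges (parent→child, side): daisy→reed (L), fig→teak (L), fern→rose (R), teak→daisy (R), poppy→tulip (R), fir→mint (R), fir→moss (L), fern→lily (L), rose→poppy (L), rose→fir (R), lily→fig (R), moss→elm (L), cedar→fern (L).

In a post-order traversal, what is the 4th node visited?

Post-order visits the left subtree, then the right subtree, then the node.
At cedar: go left to fern.
  At fern: go left to lily.
    At lily: no left child.
    At lily: go right to fig.
      At fig: go left to teak.
        At teak: no left child.
        At teak: go right to daisy.
          At daisy: go left to reed.
            reed is a leaf — visit reed.
          At daisy: no right child.
          Visit daisy.
        Visit teak.
      At fig: no right child.
      Visit fig.
    Visit lily.
  At fern: go right to rose.
    At rose: go left to poppy.
      At poppy: no left child.
      At poppy: go right to tulip.
        tulip is a leaf — visit tulip.
      Visit poppy.
    At rose: go right to fir.
      At fir: go left to moss.
        At moss: go left to elm.
          elm is a leaf — visit elm.
        At moss: no right child.
        Visit moss.
      At fir: go right to mint.
        mint is a leaf — visit mint.
      Visit fir.
    Visit rose.
  Visit fern.
At cedar: no right child.
Visit cedar.
Full post-order sequence: reed, daisy, teak, fig, lily, tulip, poppy, elm, moss, mint, fir, rose, fern, cedar.

fig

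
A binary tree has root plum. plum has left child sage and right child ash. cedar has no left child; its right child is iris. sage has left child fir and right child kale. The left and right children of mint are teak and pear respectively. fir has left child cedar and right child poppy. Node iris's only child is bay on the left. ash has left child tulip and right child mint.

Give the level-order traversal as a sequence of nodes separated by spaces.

Level-order visits nodes level by level from the root, left to right within each level.
Level 0: plum
Level 1: sage, ash
Level 2: fir, kale, tulip, mint
Level 3: cedar, poppy, teak, pear
Level 4: iris
Level 5: bay

plum sage ash fir kale tulip mint cedar poppy teak pear iris bay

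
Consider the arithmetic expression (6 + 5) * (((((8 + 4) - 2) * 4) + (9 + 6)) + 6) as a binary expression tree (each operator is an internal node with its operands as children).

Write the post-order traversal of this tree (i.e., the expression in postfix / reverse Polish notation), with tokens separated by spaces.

Post-order on an expression tree gives postfix notation: for each operator, emit left operand, right operand, then the operator.

6 5 + 8 4 + 2 - 4 * 9 6 + + 6 + *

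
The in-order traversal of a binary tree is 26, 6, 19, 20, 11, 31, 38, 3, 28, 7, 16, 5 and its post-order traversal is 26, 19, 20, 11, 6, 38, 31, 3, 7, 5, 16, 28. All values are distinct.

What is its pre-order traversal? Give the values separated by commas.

28, 3, 31, 6, 26, 11, 20, 19, 38, 16, 7, 5

The last element of post-order is the root; it splits in-order into left and right subtrees.
Root 28: left subtree has 8 nodes {26, 6, 19, 20, 11, 31, 38, 3}, right has 3 {7, 16, 5}.
  Root 3: left subtree has 7 nodes {26, 6, 19, 20, 11, 31, 38}, right has 0 { }.
    Root 31: left subtree has 5 nodes {26, 6, 19, 20, 11}, right has 1 {38}.
      Root 6: left subtree has 1 node {26}, right has 3 {19, 20, 11}.
        Root 11: left subtree has 2 nodes {19, 20}, right has 0 { }.
          Root 20: left subtree has 1 node {19}, right has 0 { }.
  Root 16: left subtree has 1 node {7}, right has 1 {5}.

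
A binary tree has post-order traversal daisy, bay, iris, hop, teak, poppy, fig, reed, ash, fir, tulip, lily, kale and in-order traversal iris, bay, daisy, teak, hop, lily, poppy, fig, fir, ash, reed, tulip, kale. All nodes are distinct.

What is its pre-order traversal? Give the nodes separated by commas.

kale, lily, teak, iris, bay, daisy, hop, tulip, fir, fig, poppy, ash, reed

The last element of post-order is the root; it splits in-order into left and right subtrees.
Root kale: left subtree has 12 nodes {iris, bay, daisy, teak, hop, lily, poppy, fig, fir, ash, reed, tulip}, right has 0 { }.
  Root lily: left subtree has 5 nodes {iris, bay, daisy, teak, hop}, right has 6 {poppy, fig, fir, ash, reed, tulip}.
    Root teak: left subtree has 3 nodes {iris, bay, daisy}, right has 1 {hop}.
      Root iris: left subtree has 0 nodes { }, right has 2 {bay, daisy}.
        Root bay: left subtree has 0 nodes { }, right has 1 {daisy}.
    Root tulip: left subtree has 5 nodes {poppy, fig, fir, ash, reed}, right has 0 { }.
      Root fir: left subtree has 2 nodes {poppy, fig}, right has 2 {ash, reed}.
        Root fig: left subtree has 1 node {poppy}, right has 0 { }.
        Root ash: left subtree has 0 nodes { }, right has 1 {reed}.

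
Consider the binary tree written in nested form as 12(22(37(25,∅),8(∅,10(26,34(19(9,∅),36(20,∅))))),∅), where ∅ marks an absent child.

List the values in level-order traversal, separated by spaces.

Level-order visits nodes level by level from the root, left to right within each level.
Level 0: 12
Level 1: 22
Level 2: 37, 8
Level 3: 25, 10
Level 4: 26, 34
Level 5: 19, 36
Level 6: 9, 20

12 22 37 8 25 10 26 34 19 36 9 20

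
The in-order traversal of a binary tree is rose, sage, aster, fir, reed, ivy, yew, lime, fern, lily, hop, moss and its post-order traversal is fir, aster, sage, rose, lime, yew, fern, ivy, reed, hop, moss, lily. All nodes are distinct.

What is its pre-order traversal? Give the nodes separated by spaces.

The last element of post-order is the root; it splits in-order into left and right subtrees.
Root lily: left subtree has 9 nodes {rose, sage, aster, fir, reed, ivy, yew, lime, fern}, right has 2 {hop, moss}.
  Root reed: left subtree has 4 nodes {rose, sage, aster, fir}, right has 4 {ivy, yew, lime, fern}.
    Root rose: left subtree has 0 nodes { }, right has 3 {sage, aster, fir}.
      Root sage: left subtree has 0 nodes { }, right has 2 {aster, fir}.
        Root aster: left subtree has 0 nodes { }, right has 1 {fir}.
    Root ivy: left subtree has 0 nodes { }, right has 3 {yew, lime, fern}.
      Root fern: left subtree has 2 nodes {yew, lime}, right has 0 { }.
        Root yew: left subtree has 0 nodes { }, right has 1 {lime}.
  Root moss: left subtree has 1 node {hop}, right has 0 { }.

lily reed rose sage aster fir ivy fern yew lime moss hop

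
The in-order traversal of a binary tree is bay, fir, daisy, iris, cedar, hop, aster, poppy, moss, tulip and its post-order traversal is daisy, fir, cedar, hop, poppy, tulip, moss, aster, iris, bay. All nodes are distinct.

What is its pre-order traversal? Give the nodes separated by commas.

bay, iris, fir, daisy, aster, hop, cedar, moss, poppy, tulip

The last element of post-order is the root; it splits in-order into left and right subtrees.
Root bay: left subtree has 0 nodes { }, right has 9 {fir, daisy, iris, cedar, hop, aster, poppy, moss, tulip}.
  Root iris: left subtree has 2 nodes {fir, daisy}, right has 6 {cedar, hop, aster, poppy, moss, tulip}.
    Root fir: left subtree has 0 nodes { }, right has 1 {daisy}.
    Root aster: left subtree has 2 nodes {cedar, hop}, right has 3 {poppy, moss, tulip}.
      Root hop: left subtree has 1 node {cedar}, right has 0 { }.
      Root moss: left subtree has 1 node {poppy}, right has 1 {tulip}.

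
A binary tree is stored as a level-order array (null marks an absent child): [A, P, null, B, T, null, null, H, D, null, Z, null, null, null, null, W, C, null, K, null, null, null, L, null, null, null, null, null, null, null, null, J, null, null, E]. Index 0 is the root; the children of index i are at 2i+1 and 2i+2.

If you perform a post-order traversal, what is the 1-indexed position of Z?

10

Post-order visits the left subtree, then the right subtree, then the node.
At A: go left to P.
  At P: go left to B.
    At B: go left to H.
      At H: go left to W.
        At W: go left to J.
          J is a leaf — visit J.
        At W: no right child.
        Visit W.
      At H: go right to C.
        At C: no left child.
        At C: go right to E.
          E is a leaf — visit E.
        Visit C.
      Visit H.
    At B: go right to D.
      At D: no left child.
      At D: go right to K.
        K is a leaf — visit K.
      Visit D.
    Visit B.
  At P: go right to T.
    At T: no left child.
    At T: go right to Z.
      At Z: no left child.
      At Z: go right to L.
        L is a leaf — visit L.
      Visit Z.
    Visit T.
  Visit P.
At A: no right child.
Visit A.
Full post-order sequence: J, W, E, C, H, K, D, B, L, Z, T, P, A.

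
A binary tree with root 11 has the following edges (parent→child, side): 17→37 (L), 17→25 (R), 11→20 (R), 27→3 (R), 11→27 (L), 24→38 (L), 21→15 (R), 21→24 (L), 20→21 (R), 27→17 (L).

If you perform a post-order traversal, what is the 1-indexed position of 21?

9

Post-order visits the left subtree, then the right subtree, then the node.
At 11: go left to 27.
  At 27: go left to 17.
    At 17: go left to 37.
      37 is a leaf — visit 37.
    At 17: go right to 25.
      25 is a leaf — visit 25.
    Visit 17.
  At 27: go right to 3.
    3 is a leaf — visit 3.
  Visit 27.
At 11: go right to 20.
  At 20: no left child.
  At 20: go right to 21.
    At 21: go left to 24.
      At 24: go left to 38.
        38 is a leaf — visit 38.
      At 24: no right child.
      Visit 24.
    At 21: go right to 15.
      15 is a leaf — visit 15.
    Visit 21.
  Visit 20.
Visit 11.
Full post-order sequence: 37, 25, 17, 3, 27, 38, 24, 15, 21, 20, 11.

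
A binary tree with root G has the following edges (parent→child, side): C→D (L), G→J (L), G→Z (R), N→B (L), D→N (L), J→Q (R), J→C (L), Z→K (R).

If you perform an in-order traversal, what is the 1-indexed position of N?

2

In-order visits the left subtree, then the node, then the right subtree.
At G: go left to J.
  At J: go left to C.
    At C: go left to D.
      At D: go left to N.
        At N: go left to B.
          B is a leaf — visit B.
        Visit N.
        At N: no right child.
      Visit D.
      At D: no right child.
    Visit C.
    At C: no right child.
  Visit J.
  At J: go right to Q.
    Q is a leaf — visit Q.
Visit G.
At G: go right to Z.
  At Z: no left child.
  Visit Z.
  At Z: go right to K.
    K is a leaf — visit K.
Full in-order sequence: B, N, D, C, J, Q, G, Z, K.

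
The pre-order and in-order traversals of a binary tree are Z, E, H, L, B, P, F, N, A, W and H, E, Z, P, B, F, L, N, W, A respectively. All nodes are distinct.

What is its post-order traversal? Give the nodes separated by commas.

The first element of pre-order is the root; it splits in-order into left and right subtrees.
Root Z: left subtree has 2 nodes {H, E}, right has 7 {P, B, F, L, N, W, A}.
  Root E: left subtree has 1 node {H}, right has 0 { }.
  Root L: left subtree has 3 nodes {P, B, F}, right has 3 {N, W, A}.
    Root B: left subtree has 1 node {P}, right has 1 {F}.
    Root N: left subtree has 0 nodes { }, right has 2 {W, A}.
      Root A: left subtree has 1 node {W}, right has 0 { }.

H, E, P, F, B, W, A, N, L, Z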